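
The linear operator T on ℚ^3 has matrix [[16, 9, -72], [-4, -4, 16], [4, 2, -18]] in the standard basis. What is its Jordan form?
The characteristic polynomial is det(xI - A) = (x + 2)^3, so the eigenvalues are -2 (algebraic multiplicity 3).

For λ = -2: rank(A + 2I) = 1, rank((A + 2I)^2) = 0. The eigenspace has dimension 3 - 1 = 2, so there are 2 Jordan blocks; the rank sequence gives block sizes [2, 1].

Assembling the blocks gives the Jordan form J above.

J = [[-2, 1, 0], [0, -2, 0], [0, 0, -2]]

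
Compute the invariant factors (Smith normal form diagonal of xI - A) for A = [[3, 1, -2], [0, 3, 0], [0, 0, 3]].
The Jordan structure of A has elementary divisors (x - 3)^2, (x - 3). Arranging the block sizes at each eigenvalue in decreasing order and taking row products gives the invariant factors.

Invariant factors (smallest first, each dividing the next): x - 3, (x - 3)^2.

Check: the last factor (x - 3)^2 is the minimal polynomial, and the product (x - 3)^3 is the characteristic polynomial.

x - 3, (x - 3)^2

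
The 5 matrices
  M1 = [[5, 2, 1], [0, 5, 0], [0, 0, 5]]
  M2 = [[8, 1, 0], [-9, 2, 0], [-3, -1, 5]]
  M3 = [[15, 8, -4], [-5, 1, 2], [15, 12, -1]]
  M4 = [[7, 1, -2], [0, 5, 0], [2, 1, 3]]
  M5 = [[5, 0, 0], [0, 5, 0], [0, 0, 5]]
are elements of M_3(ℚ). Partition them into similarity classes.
Characteristic polynomials: χ_{M1} = (x - 5)^3, χ_{M2} = (x - 5)^3, χ_{M3} = (x - 5)^3, χ_{M4} = (x - 5)^3, χ_{M5} = (x - 5)^3.

{M1, M2, M3, M4}: invariant factors x - 5, (x - 5)^2.

{M5}: invariant factors x - 5, x - 5, x - 5.

Matrices are similar if and only if their invariant-factor lists agree; the partition into similarity classes is {M1, M2, M3, M4}, {M5}.

2 classes: {M1, M2, M3, M4}, {M5}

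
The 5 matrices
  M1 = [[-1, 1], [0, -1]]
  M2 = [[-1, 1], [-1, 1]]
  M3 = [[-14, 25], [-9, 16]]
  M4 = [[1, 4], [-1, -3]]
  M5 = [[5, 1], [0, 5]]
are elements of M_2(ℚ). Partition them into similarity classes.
Characteristic polynomials: χ_{M1} = (x + 1)^2, χ_{M2} = x^2, χ_{M3} = (x - 1)^2, χ_{M4} = (x + 1)^2, χ_{M5} = (x - 5)^2.

{M1, M4}: invariant factors (x + 1)^2.

{M2}: invariant factors x^2.

{M3}: invariant factors (x - 1)^2.

{M5}: invariant factors (x - 5)^2.

Matrices are similar if and only if their invariant-factor lists agree; the partition into similarity classes is {M1, M4}, {M2}, {M3}, {M5}.

4 classes: {M1, M4}, {M2}, {M3}, {M5}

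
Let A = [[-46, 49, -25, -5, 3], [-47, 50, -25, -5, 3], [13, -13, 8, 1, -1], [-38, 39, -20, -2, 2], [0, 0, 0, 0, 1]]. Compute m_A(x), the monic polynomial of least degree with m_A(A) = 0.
The characteristic polynomial factors as (x - 3)^3(x - 1)^2. The minimal polynomial is ∏(x - λ)^{k_λ} where k_λ is the size of the largest Jordan block at λ.

For λ = 1: rank(A - I) = 3, and the largest Jordan block has size 1 (the smallest k with rank((A - I)^k) = rank((A - I)^(k+1))).
For λ = 3: rank(A - 3I) = 4, and the largest Jordan block has size 3 (the smallest k with rank((A - 3I)^k) = rank((A - 3I)^(k+1))).

So m_A(x) = (x - 3)^3(x - 1).

m_A(x) = (x - 3)^3(x - 1)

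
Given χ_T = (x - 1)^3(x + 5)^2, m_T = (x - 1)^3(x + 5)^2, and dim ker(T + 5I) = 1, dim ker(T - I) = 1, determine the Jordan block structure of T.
Jordan blocks: (-5, 2), (1, 3)

λ = -5: algebraic multiplicity 2 (exponent in χ_T), largest block size 2 (exponent in m_T), 1 block (geometric multiplicity). This forces block sizes [2].
λ = 1: algebraic multiplicity 3 (exponent in χ_T), largest block size 3 (exponent in m_T), 1 block (geometric multiplicity). This forces block sizes [3].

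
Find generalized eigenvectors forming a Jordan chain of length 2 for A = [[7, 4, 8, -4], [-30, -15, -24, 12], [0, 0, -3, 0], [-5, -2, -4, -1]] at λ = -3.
We seek v_1 ∈ ker((A + 3I)^2) \ ker(A + 3I), then set v_{i+1} = (A + 3I) v_i.

One such chain is v_1 = [[-1, 0, 2, 1]]^T, v_2 = [[2, -6, 0, -1]]^T. Check: (A + 3I) v_2 = [[0, 0, 0, 0]]^T = 0.

v_1 = [[-1, 0, 2, 1]]^T, v_2 = [[2, -6, 0, -1]]^T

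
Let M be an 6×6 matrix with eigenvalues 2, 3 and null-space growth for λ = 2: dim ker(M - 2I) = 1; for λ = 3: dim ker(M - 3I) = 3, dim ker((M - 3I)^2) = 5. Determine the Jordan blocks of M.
λ = 2: successive nullity increments [1] count blocks of size ≥ k; block sizes are [1].
λ = 3: successive nullity increments [3, 2] count blocks of size ≥ k; block sizes are [2, 2, 1].

Jordan blocks: (2, 1), (3, 2), (3, 2), (3, 1)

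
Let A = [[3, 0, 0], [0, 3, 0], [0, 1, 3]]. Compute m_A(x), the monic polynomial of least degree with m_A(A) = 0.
m_A(x) = (x - 3)^2

The characteristic polynomial factors as (x - 3)^3. The minimal polynomial is ∏(x - λ)^{k_λ} where k_λ is the size of the largest Jordan block at λ.

For λ = 3: rank(A - 3I) = 1, and the largest Jordan block has size 2 (the smallest k with rank((A - 3I)^k) = rank((A - 3I)^(k+1))).

So m_A(x) = (x - 3)^2.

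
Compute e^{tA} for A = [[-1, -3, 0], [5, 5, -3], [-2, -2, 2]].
A has Jordan form J = [[2, 1, 0], [0, 2, 1], [0, 0, 2]] with A = PJP^{-1}, so e^{tA} = P e^{tJ} P^{-1}.

For a Jordan block J_k(λ), e^{tJ_k(λ)} = e^{λt} · (I + tN + t^2 N^2/2! + ... + t^{k-1} N^{k-1}/(k-1)!) where N is the nilpotent superdiagonal part.

Assembling the blocks and conjugating back gives the entries of e^{tA} as shown above.

e^{tA} = [[(-3*t^2 - 3*t + 1)*e^{2*t}, -3*t*e^{2*t}, 9*t^2*e^{2*t}/2], [t*(3*t + 5)*e^{2*t}, (3*t + 1)*e^{2*t}, 3*t*(-3*t - 2)*e^{2*t}/2], [2*t*(-t - 1)*e^{2*t}, -2*t*e^{2*t}, (3*t^2 + 1)*e^{2*t}]]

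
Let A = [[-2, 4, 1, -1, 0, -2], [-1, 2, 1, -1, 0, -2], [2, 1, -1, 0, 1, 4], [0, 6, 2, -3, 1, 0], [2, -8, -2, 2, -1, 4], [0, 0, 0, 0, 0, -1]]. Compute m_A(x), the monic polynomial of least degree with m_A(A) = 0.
The characteristic polynomial factors as (x + 1)^6. The minimal polynomial is ∏(x - λ)^{k_λ} where k_λ is the size of the largest Jordan block at λ.

For λ = -1: rank(A + I) = 3, and the largest Jordan block has size 3 (the smallest k with rank((A + I)^k) = rank((A + I)^(k+1))).

So m_A(x) = (x + 1)^3.

m_A(x) = (x + 1)^3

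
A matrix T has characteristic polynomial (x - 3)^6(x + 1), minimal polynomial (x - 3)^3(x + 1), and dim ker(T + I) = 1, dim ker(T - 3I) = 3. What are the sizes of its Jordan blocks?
λ = -1: algebraic multiplicity 1 (exponent in χ_T), largest block size 1 (exponent in m_T), 1 block (geometric multiplicity). This forces block sizes [1].
λ = 3: algebraic multiplicity 6 (exponent in χ_T), largest block size 3 (exponent in m_T), 3 blocks (geometric multiplicity). These force block sizes [3, 2, 1].

Jordan blocks: (-1, 1), (3, 3), (3, 2), (3, 1)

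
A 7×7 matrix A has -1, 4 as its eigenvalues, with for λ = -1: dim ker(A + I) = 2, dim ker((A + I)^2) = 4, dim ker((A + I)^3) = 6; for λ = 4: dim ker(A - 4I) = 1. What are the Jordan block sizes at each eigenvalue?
λ = -1: successive nullity increments [2, 2, 2] count blocks of size ≥ k; block sizes are [3, 3].
λ = 4: successive nullity increments [1] count blocks of size ≥ k; block sizes are [1].

Jordan blocks: (-1, 3), (-1, 3), (4, 1)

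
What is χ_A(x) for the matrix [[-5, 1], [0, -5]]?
xI - A = [[x + 5, -1], [0, x + 5]].

Expanding det(xI - A) along the first row:
det(xI - A) = + (x + 5)·det([[x + 5]]) - (-1)·det([[0]]).

Evaluating gives χ_A(x) = x^2 + 10x + 25 = (x + 5)^2.

χ_A(x) = (x + 5)^2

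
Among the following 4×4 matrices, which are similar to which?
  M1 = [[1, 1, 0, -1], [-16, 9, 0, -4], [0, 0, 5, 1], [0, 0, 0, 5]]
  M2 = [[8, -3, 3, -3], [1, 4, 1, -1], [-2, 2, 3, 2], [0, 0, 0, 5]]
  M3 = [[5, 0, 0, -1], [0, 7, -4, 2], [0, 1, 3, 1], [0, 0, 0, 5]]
Characteristic polynomials: χ_{M1} = (x - 5)^4, χ_{M2} = (x - 5)^4, χ_{M3} = (x - 5)^4.

{M1, M3}: invariant factors (x - 5)^2, (x - 5)^2.

{M2}: invariant factors x - 5, x - 5, (x - 5)^2.

Matrices are similar if and only if their invariant-factor lists agree; the partition into similarity classes is {M1, M3}, {M2}.

2 classes: {M1, M3}, {M2}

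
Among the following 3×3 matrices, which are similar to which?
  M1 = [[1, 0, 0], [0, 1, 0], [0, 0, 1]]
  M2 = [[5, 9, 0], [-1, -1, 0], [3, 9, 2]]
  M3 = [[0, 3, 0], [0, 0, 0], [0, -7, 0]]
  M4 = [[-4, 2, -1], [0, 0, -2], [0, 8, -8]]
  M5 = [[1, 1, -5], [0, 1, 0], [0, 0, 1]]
Characteristic polynomials: χ_{M1} = (x - 1)^3, χ_{M2} = (x - 2)^3, χ_{M3} = x^3, χ_{M4} = (x + 4)^3, χ_{M5} = (x - 1)^3.

{M1}: invariant factors x - 1, x - 1, x - 1.

{M2}: invariant factors x - 2, (x - 2)^2.

{M3}: invariant factors x, x^2.

{M4}: invariant factors x + 4, (x + 4)^2.

{M5}: invariant factors x - 1, (x - 1)^2.

Matrices are similar if and only if their invariant-factor lists agree; the partition into similarity classes is {M1}, {M2}, {M3}, {M4}, {M5}.

5 classes: {M1}, {M2}, {M3}, {M4}, {M5}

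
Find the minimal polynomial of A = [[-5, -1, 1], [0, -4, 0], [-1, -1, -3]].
m_A(x) = (x + 4)^2

The characteristic polynomial factors as (x + 4)^3. The minimal polynomial is ∏(x - λ)^{k_λ} where k_λ is the size of the largest Jordan block at λ.

For λ = -4: rank(A + 4I) = 1, and the largest Jordan block has size 2 (the smallest k with rank((A + 4I)^k) = rank((A + 4I)^(k+1))).

So m_A(x) = (x + 4)^2.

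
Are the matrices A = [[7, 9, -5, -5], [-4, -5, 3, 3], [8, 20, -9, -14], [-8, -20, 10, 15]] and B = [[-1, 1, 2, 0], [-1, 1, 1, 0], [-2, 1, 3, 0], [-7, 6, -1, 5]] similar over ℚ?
Yes.

Two matrices over a field are similar if and only if they have the same invariant factors.

Both A and B have characteristic polynomial (x - 5)(x - 1)^3 and minimal polynomial (x - 5)(x - 1)^3. Computing further, both have invariant factors (x - 5)(x - 1)^3. Hence A and B are similar.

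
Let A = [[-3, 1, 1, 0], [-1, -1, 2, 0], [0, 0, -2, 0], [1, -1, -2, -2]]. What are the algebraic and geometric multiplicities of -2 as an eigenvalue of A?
The characteristic polynomial is (x + 2)^4, so the factor x + 2 appears with exponent 4: the algebraic multiplicity is 4.

rank(A + 2I) = 2, so the eigenspace has dimension 4 - 2 = 2: the geometric multiplicity is 2.

Since 2 < 4, A is not diagonalizable.

algebraic multiplicity 4, geometric multiplicity 2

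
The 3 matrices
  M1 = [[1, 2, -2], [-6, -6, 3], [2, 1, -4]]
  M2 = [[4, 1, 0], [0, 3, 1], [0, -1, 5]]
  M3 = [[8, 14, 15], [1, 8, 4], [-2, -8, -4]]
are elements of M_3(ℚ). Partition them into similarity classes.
2 classes: {M1}, {M2, M3}

Characteristic polynomials: χ_{M1} = (x + 3)^3, χ_{M2} = (x - 4)^3, χ_{M3} = (x - 4)^3.

{M1}: invariant factors x + 3, (x + 3)^2.

{M2, M3}: invariant factors (x - 4)^3.

Matrices are similar if and only if their invariant-factor lists agree; the partition into similarity classes is {M1}, {M2, M3}.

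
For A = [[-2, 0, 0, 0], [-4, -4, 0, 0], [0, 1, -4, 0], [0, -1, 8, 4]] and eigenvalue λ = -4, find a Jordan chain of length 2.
v_1 = [[0, 1, 0, 0]]^T, v_2 = [[0, 0, 1, -1]]^T

We seek v_1 ∈ ker((A + 4I)^2) \ ker(A + 4I), then set v_{i+1} = (A + 4I) v_i.

One such chain is v_1 = [[0, 1, 0, 0]]^T, v_2 = [[0, 0, 1, -1]]^T. Check: (A + 4I) v_2 = [[0, 0, 0, 0]]^T = 0.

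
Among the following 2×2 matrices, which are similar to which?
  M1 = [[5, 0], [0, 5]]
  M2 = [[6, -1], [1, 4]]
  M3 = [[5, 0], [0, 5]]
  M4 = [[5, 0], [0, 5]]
2 classes: {M1, M3, M4}, {M2}

Characteristic polynomials: χ_{M1} = (x - 5)^2, χ_{M2} = (x - 5)^2, χ_{M3} = (x - 5)^2, χ_{M4} = (x - 5)^2.

{M1, M3, M4}: invariant factors x - 5, x - 5.

{M2}: invariant factors (x - 5)^2.

Matrices are similar if and only if their invariant-factor lists agree; the partition into similarity classes is {M1, M3, M4}, {M2}.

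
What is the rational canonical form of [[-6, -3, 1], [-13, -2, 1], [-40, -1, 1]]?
The invariant factors of A (the non-unit diagonal entries of the Smith normal form of xI - A over ℚ[x]) are (x + 5)(x^2 + 2x - 4), each dividing the next. The characteristic polynomial is their product, (x + 5)(x^2 + 2x - 4).

The rational canonical form is the block-diagonal matrix of companion matrices C(f_i):
R = [[0, 0, 20], [1, 0, -6], [0, 1, -7]].

Note the characteristic polynomial does not split into linear factors over ℚ, so A has no Jordan form over ℚ; the rational canonical form exists over any field.

R = [[0, 0, 20], [1, 0, -6], [0, 1, -7]]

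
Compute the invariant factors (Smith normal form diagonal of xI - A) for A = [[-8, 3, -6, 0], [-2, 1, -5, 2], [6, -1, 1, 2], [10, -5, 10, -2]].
x + 2, (x + 2)^3

The Jordan structure of A has elementary divisors (x + 2)^3, (x + 2). Arranging the block sizes at each eigenvalue in decreasing order and taking row products gives the invariant factors.

Invariant factors (smallest first, each dividing the next): x + 2, (x + 2)^3.

Check: the last factor (x + 2)^3 is the minimal polynomial, and the product (x + 2)^4 is the characteristic polynomial.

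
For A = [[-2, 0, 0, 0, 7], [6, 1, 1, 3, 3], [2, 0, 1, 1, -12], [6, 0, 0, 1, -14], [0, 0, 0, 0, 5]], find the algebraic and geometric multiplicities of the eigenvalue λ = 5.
The characteristic polynomial is (x - 5)(x - 1)^3(x + 2), so the factor x - 5 appears with exponent 1: the algebraic multiplicity is 1.

rank(A - 5I) = 4, so the eigenspace has dimension 5 - 4 = 1: the geometric multiplicity is 1.

algebraic multiplicity 1, geometric multiplicity 1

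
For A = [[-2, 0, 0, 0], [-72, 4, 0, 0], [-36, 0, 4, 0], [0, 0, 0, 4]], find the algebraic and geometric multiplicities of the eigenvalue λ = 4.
The characteristic polynomial is (x - 4)^3(x + 2), so the factor x - 4 appears with exponent 3: the algebraic multiplicity is 3.

rank(A - 4I) = 1, so the eigenspace has dimension 4 - 1 = 3: the geometric multiplicity is 3.

algebraic multiplicity 3, geometric multiplicity 3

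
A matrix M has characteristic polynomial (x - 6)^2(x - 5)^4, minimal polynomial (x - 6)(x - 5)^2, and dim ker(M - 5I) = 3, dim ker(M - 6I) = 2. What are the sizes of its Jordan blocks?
Jordan blocks: (5, 2), (5, 1), (5, 1), (6, 1), (6, 1)

λ = 5: algebraic multiplicity 4 (exponent in χ_M), largest block size 2 (exponent in m_M), 3 blocks (geometric multiplicity). These force block sizes [2, 1, 1].
λ = 6: algebraic multiplicity 2 (exponent in χ_M), largest block size 1 (exponent in m_M), 2 blocks (geometric multiplicity). These force block sizes [1, 1].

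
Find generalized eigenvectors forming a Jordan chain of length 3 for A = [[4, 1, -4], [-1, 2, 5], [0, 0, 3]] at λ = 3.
We seek v_1 ∈ ker((A - 3I)^3) \ ker((A - 3I)^2), then set v_{i+1} = (A - 3I) v_i.

One such chain is v_1 = [[0, 4, 1]]^T, v_2 = [[0, 1, 0]]^T, v_3 = [[1, -1, 0]]^T. Check: (A - 3I) v_3 = [[0, 0, 0]]^T = 0.

v_1 = [[0, 4, 1]]^T, v_2 = [[0, 1, 0]]^T, v_3 = [[1, -1, 0]]^T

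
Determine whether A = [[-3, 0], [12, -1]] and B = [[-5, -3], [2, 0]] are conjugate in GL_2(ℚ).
trace(A) = -4 but trace(B) = -5. The trace is a similarity invariant, so A and B are not similar.

No.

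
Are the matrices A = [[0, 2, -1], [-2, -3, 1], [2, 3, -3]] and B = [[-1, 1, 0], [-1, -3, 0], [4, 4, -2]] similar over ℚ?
Both have characteristic polynomial (x + 2)^3, but the minimal polynomial of A is (x + 2)^3 while the minimal polynomial of B is (x + 2)^2. The minimal polynomial is a similarity invariant, so A and B are not similar.

No.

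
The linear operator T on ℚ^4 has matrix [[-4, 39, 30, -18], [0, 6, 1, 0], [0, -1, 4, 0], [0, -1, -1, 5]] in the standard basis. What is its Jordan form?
J = [[-4, 0, 0, 0], [0, 5, 1, 0], [0, 0, 5, 0], [0, 0, 0, 5]]

The characteristic polynomial is det(xI - A) = (x - 5)^3(x + 4), so the eigenvalues are -4 (algebraic multiplicity 1), 5 (algebraic multiplicity 3).

For λ = -4: algebraic multiplicity 1 gives one 1×1 block.

For λ = 5: rank(A - 5I) = 2, rank((A - 5I)^2) = 1. The eigenspace has dimension 4 - 2 = 2, so there are 2 Jordan blocks; the rank sequence gives block sizes [2, 1].

Assembling the blocks gives the Jordan form J above.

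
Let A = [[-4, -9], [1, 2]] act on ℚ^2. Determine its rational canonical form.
R = [[0, -1], [1, -2]]

The invariant factors of A (the non-unit diagonal entries of the Smith normal form of xI - A over ℚ[x]) are (x + 1)^2, each dividing the next. The characteristic polynomial is their product, (x + 1)^2.

The rational canonical form is the block-diagonal matrix of companion matrices C(f_i):
R = [[0, -1], [1, -2]].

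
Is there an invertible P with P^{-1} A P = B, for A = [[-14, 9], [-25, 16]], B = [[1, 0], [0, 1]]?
No.

Both have characteristic polynomial (x - 1)^2, but the minimal polynomial of A is (x - 1)^2 while the minimal polynomial of B is x - 1. The minimal polynomial is a similarity invariant, so A and B are not similar.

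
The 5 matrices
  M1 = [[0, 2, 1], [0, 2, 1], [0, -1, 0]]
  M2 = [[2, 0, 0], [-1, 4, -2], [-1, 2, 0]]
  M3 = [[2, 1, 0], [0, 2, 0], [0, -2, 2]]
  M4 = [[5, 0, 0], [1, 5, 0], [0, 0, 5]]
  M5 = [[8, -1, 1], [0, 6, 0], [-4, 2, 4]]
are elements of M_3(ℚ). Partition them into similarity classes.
Characteristic polynomials: χ_{M1} = x(x - 1)^2, χ_{M2} = (x - 2)^3, χ_{M3} = (x - 2)^3, χ_{M4} = (x - 5)^3, χ_{M5} = (x - 6)^3.

{M1}: invariant factors x(x - 1)^2.

{M2, M3}: invariant factors x - 2, (x - 2)^2.

{M4}: invariant factors x - 5, (x - 5)^2.

{M5}: invariant factors x - 6, (x - 6)^2.

Matrices are similar if and only if their invariant-factor lists agree; the partition into similarity classes is {M1}, {M2, M3}, {M4}, {M5}.

4 classes: {M1}, {M2, M3}, {M4}, {M5}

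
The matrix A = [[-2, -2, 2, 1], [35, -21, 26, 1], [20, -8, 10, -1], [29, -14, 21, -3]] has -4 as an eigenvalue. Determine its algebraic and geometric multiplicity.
The characteristic polynomial is (x + 3)(x + 4)^2(x + 5), so the factor x + 4 appears with exponent 2: the algebraic multiplicity is 2.

rank(A + 4I) = 3, so the eigenspace has dimension 4 - 3 = 1: the geometric multiplicity is 1.

Since 1 < 2, A is not diagonalizable.

algebraic multiplicity 2, geometric multiplicity 1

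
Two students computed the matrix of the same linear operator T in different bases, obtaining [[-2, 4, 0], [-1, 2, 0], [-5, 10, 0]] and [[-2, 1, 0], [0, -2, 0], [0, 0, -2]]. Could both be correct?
trace(A) = 0 but trace(B) = -6. The trace is a similarity invariant, so A and B are not similar.

No.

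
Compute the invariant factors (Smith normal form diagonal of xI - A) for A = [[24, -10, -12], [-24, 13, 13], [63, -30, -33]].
(x - 3)^2(x + 2)

The Jordan structure of A has elementary divisors (x + 2), (x - 3)^2. Arranging the block sizes at each eigenvalue in decreasing order and taking row products gives the invariant factors.

Invariant factors (smallest first, each dividing the next): (x - 3)^2(x + 2).

Check: the last factor (x - 3)^2(x + 2) is the minimal polynomial, and the product (x - 3)^2(x + 2) is the characteristic polynomial.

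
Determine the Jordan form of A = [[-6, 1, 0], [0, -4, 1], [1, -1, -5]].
J = [[-5, 1, 0], [0, -5, 1], [0, 0, -5]]

The characteristic polynomial is det(xI - A) = (x + 5)^3, so the eigenvalues are -5 (algebraic multiplicity 3).

For λ = -5: rank(A + 5I) = 2, rank((A + 5I)^2) = 1, rank((A + 5I)^3) = 0. The eigenspace has dimension 3 - 2 = 1, so there is 1 Jordan block; the rank sequence gives block sizes [3].

Assembling the blocks gives the Jordan form J above.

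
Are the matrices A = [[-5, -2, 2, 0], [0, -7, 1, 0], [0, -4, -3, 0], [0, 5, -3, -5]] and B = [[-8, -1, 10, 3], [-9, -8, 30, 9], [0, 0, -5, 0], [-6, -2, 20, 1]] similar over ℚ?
No.

Both have characteristic polynomial (x + 5)^4, but the minimal polynomial of A is (x + 5)^3 while the minimal polynomial of B is (x + 5)^2. The minimal polynomial is a similarity invariant, so A and B are not similar.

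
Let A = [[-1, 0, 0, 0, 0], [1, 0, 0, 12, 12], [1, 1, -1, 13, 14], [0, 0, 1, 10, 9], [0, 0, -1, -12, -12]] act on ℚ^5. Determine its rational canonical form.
R = [[-1, 0, 0, 0, 0], [0, 0, 0, 0, 12], [0, 1, 0, 0, 23], [0, 0, 1, 0, 9], [0, 0, 0, 1, -3]]

The invariant factors of A (the non-unit diagonal entries of the Smith normal form of xI - A over ℚ[x]) are x + 1, (x - 3)(x + 1)^2(x + 4), each dividing the next. The characteristic polynomial is their product, (x - 3)(x + 1)^3(x + 4).

The rational canonical form is the block-diagonal matrix of companion matrices C(f_i):
R = [[-1, 0, 0, 0, 0], [0, 0, 0, 0, 12], [0, 1, 0, 0, 23], [0, 0, 1, 0, 9], [0, 0, 0, 1, -3]].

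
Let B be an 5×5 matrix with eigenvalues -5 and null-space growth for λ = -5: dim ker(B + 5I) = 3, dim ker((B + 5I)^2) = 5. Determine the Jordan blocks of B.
Jordan blocks: (-5, 2), (-5, 2), (-5, 1)

λ = -5: successive nullity increments [3, 2] count blocks of size ≥ k; block sizes are [2, 2, 1].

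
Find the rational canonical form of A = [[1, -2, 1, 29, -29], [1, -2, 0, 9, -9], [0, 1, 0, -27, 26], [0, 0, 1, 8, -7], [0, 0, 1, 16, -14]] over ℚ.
The invariant factors of A (the non-unit diagonal entries of the Smith normal form of xI - A over ℚ[x]) are (x - 1)^2(x + 2)^2(x + 5), each dividing the next. The characteristic polynomial is their product, (x - 1)^2(x + 2)^2(x + 5).

The rational canonical form is the block-diagonal matrix of companion matrices C(f_i):
R = [[0, 0, 0, 0, -20], [1, 0, 0, 0, 16], [0, 1, 0, 0, 19], [0, 0, 1, 0, -7], [0, 0, 0, 1, -7]].

R = [[0, 0, 0, 0, -20], [1, 0, 0, 0, 16], [0, 1, 0, 0, 19], [0, 0, 1, 0, -7], [0, 0, 0, 1, -7]]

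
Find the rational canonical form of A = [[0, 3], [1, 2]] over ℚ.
The invariant factors of A (the non-unit diagonal entries of the Smith normal form of xI - A over ℚ[x]) are (x - 3)(x + 1), each dividing the next. The characteristic polynomial is their product, (x - 3)(x + 1).

The rational canonical form is the block-diagonal matrix of companion matrices C(f_i):
R = [[0, 3], [1, 2]].

R = [[0, 3], [1, 2]]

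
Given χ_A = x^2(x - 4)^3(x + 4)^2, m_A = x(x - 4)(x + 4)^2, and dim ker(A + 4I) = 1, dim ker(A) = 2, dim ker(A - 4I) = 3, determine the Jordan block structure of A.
Jordan blocks: (-4, 2), (0, 1), (0, 1), (4, 1), (4, 1), (4, 1)

λ = -4: algebraic multiplicity 2 (exponent in χ_A), largest block size 2 (exponent in m_A), 1 block (geometric multiplicity). This forces block sizes [2].
λ = 0: algebraic multiplicity 2 (exponent in χ_A), largest block size 1 (exponent in m_A), 2 blocks (geometric multiplicity). These force block sizes [1, 1].
λ = 4: algebraic multiplicity 3 (exponent in χ_A), largest block size 1 (exponent in m_A), 3 blocks (geometric multiplicity). These force block sizes [1, 1, 1].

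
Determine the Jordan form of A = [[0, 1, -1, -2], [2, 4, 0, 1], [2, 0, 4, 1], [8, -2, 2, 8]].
J = [[4, 1, 0, 0], [0, 4, 0, 0], [0, 0, 4, 1], [0, 0, 0, 4]]

The characteristic polynomial is det(xI - A) = (x - 4)^4, so the eigenvalues are 4 (algebraic multiplicity 4).

For λ = 4: rank(A - 4I) = 2, rank((A - 4I)^2) = 0. The eigenspace has dimension 4 - 2 = 2, so there are 2 Jordan blocks; the rank sequence gives block sizes [2, 2].

Assembling the blocks gives the Jordan form J above.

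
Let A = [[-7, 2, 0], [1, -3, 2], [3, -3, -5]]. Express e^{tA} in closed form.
e^{tA} = [[(3*t^2 - 2*t + 1)*e^{-5*t}, 2*t*e^{-5*t}, 2*t^2*e^{-5*t}], [t*(3*t + 1)*e^{-5*t}, (2*t + 1)*e^{-5*t}, 2*t*(t + 1)*e^{-5*t}], [3*t*(2 - 3*t)*e^{-5*t}/2, -3*t*e^{-5*t}, (1 - 3*t^2)*e^{-5*t}]]

A has Jordan form J = [[-5, 1, 0], [0, -5, 1], [0, 0, -5]] with A = PJP^{-1}, so e^{tA} = P e^{tJ} P^{-1}.

For a Jordan block J_k(λ), e^{tJ_k(λ)} = e^{λt} · (I + tN + t^2 N^2/2! + ... + t^{k-1} N^{k-1}/(k-1)!) where N is the nilpotent superdiagonal part.

Assembling the blocks and conjugating back gives the entries of e^{tA} as shown above.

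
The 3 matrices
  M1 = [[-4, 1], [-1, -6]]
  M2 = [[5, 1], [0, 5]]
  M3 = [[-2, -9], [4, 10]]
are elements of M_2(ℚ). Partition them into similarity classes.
Characteristic polynomials: χ_{M1} = (x + 5)^2, χ_{M2} = (x - 5)^2, χ_{M3} = (x - 4)^2.

{M1}: invariant factors (x + 5)^2.

{M2}: invariant factors (x - 5)^2.

{M3}: invariant factors (x - 4)^2.

Matrices are similar if and only if their invariant-factor lists agree; the partition into similarity classes is {M1}, {M2}, {M3}.

3 classes: {M1}, {M2}, {M3}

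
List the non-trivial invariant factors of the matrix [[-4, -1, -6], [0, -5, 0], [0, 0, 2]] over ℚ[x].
(x - 2)(x + 4)(x + 5)

The Jordan structure of A has elementary divisors (x + 5), (x + 4), (x - 2). Arranging the block sizes at each eigenvalue in decreasing order and taking row products gives the invariant factors.

Invariant factors (smallest first, each dividing the next): (x - 2)(x + 4)(x + 5).

Check: the last factor (x - 2)(x + 4)(x + 5) is the minimal polynomial, and the product (x - 2)(x + 4)(x + 5) is the characteristic polynomial.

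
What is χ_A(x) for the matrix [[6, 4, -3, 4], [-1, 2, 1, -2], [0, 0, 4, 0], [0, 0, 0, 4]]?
xI - A = [[x - 6, -4, 3, -4], [1, x - 2, -1, 2], [0, 0, x - 4, 0], [0, 0, 0, x - 4]].

Expanding det(xI - A) along the first row:
det(xI - A) = + (x - 6)·det([[x - 2, -1, 2], [0, x - 4, 0], [0, 0, x - 4]]) - (-4)·det([[1, -1, 2], [0, x - 4, 0], [0, 0, x - 4]]) + (3)·det([[1, x - 2, 2], [0, 0, 0], [0, 0, x - 4]]) - (-4)·det([[1, x - 2, -1], [0, 0, x - 4], [0, 0, 0]]).

Evaluating gives χ_A(x) = x^4 - 16x^3 + 96x^2 - 256x + 256 = (x - 4)^4.

χ_A(x) = (x - 4)^4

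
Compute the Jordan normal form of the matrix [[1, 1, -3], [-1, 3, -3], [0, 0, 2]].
The characteristic polynomial is det(xI - A) = (x - 2)^3, so the eigenvalues are 2 (algebraic multiplicity 3).

For λ = 2: rank(A - 2I) = 1, rank((A - 2I)^2) = 0. The eigenspace has dimension 3 - 1 = 2, so there are 2 Jordan blocks; the rank sequence gives block sizes [2, 1].

Assembling the blocks gives the Jordan form J above.

J = [[2, 1, 0], [0, 2, 0], [0, 0, 2]]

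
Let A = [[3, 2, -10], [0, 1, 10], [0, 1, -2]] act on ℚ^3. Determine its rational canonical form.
The invariant factors of A (the non-unit diagonal entries of the Smith normal form of xI - A over ℚ[x]) are x - 3, (x - 3)(x + 4), each dividing the next. The characteristic polynomial is their product, (x - 3)^2(x + 4).

The rational canonical form is the block-diagonal matrix of companion matrices C(f_i):
R = [[3, 0, 0], [0, 0, 12], [0, 1, -1]].

R = [[3, 0, 0], [0, 0, 12], [0, 1, -1]]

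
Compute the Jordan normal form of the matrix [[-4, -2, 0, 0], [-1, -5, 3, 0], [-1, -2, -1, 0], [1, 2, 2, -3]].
The characteristic polynomial is det(xI - A) = (x + 3)^3(x + 4), so the eigenvalues are -4 (algebraic multiplicity 1), -3 (algebraic multiplicity 3).

For λ = -4: algebraic multiplicity 1 gives one 1×1 block.

For λ = -3: rank(A + 3I) = 2, rank((A + 3I)^2) = 1. The eigenspace has dimension 4 - 2 = 2, so there are 2 Jordan blocks; the rank sequence gives block sizes [2, 1].

Assembling the blocks gives the Jordan form J above.

J = [[-4, 0, 0, 0], [0, -3, 1, 0], [0, 0, -3, 0], [0, 0, 0, -3]]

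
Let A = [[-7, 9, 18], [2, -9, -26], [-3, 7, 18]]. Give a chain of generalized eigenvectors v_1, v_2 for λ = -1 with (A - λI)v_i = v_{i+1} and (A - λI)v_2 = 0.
v_1 = [[-5, -5, 1]]^T, v_2 = [[3, 4, -1]]^T

We seek v_1 ∈ ker((A + I)^2) \ ker(A + I), then set v_{i+1} = (A + I) v_i.

One such chain is v_1 = [[-5, -5, 1]]^T, v_2 = [[3, 4, -1]]^T. Check: (A + I) v_2 = [[0, 0, 0]]^T = 0.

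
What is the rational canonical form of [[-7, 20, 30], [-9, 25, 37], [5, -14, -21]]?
The invariant factors of A (the non-unit diagonal entries of the Smith normal form of xI - A over ℚ[x]) are (x - 1)(x^2 + 4x - 1), each dividing the next. The characteristic polynomial is their product, (x - 1)(x^2 + 4x - 1).

The rational canonical form is the block-diagonal matrix of companion matrices C(f_i):
R = [[0, 0, -1], [1, 0, 5], [0, 1, -3]].

Note the characteristic polynomial does not split into linear factors over ℚ, so A has no Jordan form over ℚ; the rational canonical form exists over any field.

R = [[0, 0, -1], [1, 0, 5], [0, 1, -3]]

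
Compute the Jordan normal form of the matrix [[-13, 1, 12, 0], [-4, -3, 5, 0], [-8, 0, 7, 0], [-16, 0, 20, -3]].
The characteristic polynomial is det(xI - A) = (x + 3)^4, so the eigenvalues are -3 (algebraic multiplicity 4).

For λ = -3: rank(A + 3I) = 2, rank((A + 3I)^2) = 1, rank((A + 3I)^3) = 0. The eigenspace has dimension 4 - 2 = 2, so there are 2 Jordan blocks; the rank sequence gives block sizes [3, 1].

Assembling the blocks gives the Jordan form J above.

J = [[-3, 1, 0, 0], [0, -3, 1, 0], [0, 0, -3, 0], [0, 0, 0, -3]]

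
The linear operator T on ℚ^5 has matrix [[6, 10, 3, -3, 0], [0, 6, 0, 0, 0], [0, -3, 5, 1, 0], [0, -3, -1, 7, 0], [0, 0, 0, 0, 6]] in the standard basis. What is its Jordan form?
The characteristic polynomial is det(xI - A) = (x - 6)^5, so the eigenvalues are 6 (algebraic multiplicity 5).

For λ = 6: rank(A - 6I) = 2, rank((A - 6I)^2) = 0. The eigenspace has dimension 5 - 2 = 3, so there are 3 Jordan blocks; the rank sequence gives block sizes [2, 2, 1].

Assembling the blocks gives the Jordan form J above.

J = [[6, 1, 0, 0, 0], [0, 6, 0, 0, 0], [0, 0, 6, 1, 0], [0, 0, 0, 6, 0], [0, 0, 0, 0, 6]]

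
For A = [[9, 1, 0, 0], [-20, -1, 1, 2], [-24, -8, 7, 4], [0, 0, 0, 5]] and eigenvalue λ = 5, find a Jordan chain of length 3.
We seek v_1 ∈ ker((A - 5I)^3) \ ker((A - 5I)^2), then set v_{i+1} = (A - 5I) v_i.

One such chain is v_1 = [[0, 0, 1, 0]]^T, v_2 = [[0, 1, 2, 0]]^T, v_3 = [[1, -4, -4, 0]]^T. Check: (A - 5I) v_3 = [[0, 0, 0, 0]]^T = 0.

v_1 = [[0, 0, 1, 0]]^T, v_2 = [[0, 1, 2, 0]]^T, v_3 = [[1, -4, -4, 0]]^T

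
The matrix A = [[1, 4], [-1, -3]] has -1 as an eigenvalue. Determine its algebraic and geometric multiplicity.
The characteristic polynomial is (x + 1)^2, so the factor x + 1 appears with exponent 2: the algebraic multiplicity is 2.

rank(A + I) = 1, so the eigenspace has dimension 2 - 1 = 1: the geometric multiplicity is 1.

Since 1 < 2, A is not diagonalizable.

algebraic multiplicity 2, geometric multiplicity 1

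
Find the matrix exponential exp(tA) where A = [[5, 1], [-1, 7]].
A has Jordan form J = [[6, 1], [0, 6]] with A = PJP^{-1}, so e^{tA} = P e^{tJ} P^{-1}.

For a Jordan block J_k(λ), e^{tJ_k(λ)} = e^{λt} · (I + tN + t^2 N^2/2! + ... + t^{k-1} N^{k-1}/(k-1)!) where N is the nilpotent superdiagonal part.

Assembling the blocks and conjugating back gives the entries of e^{tA} as shown above.

e^{tA} = [[(1 - t)*e^{6*t}, t*e^{6*t}], [-t*e^{6*t}, (t + 1)*e^{6*t}]]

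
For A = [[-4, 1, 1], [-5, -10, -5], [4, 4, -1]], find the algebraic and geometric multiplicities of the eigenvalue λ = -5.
The characteristic polynomial is (x + 5)^3, so the factor x + 5 appears with exponent 3: the algebraic multiplicity is 3.

rank(A + 5I) = 1, so the eigenspace has dimension 3 - 1 = 2: the geometric multiplicity is 2.

Since 2 < 3, A is not diagonalizable.

algebraic multiplicity 3, geometric multiplicity 2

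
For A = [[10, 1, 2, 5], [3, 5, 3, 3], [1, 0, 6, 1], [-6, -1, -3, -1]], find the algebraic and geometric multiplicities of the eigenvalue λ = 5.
The characteristic polynomial is (x - 5)^4, so the factor x - 5 appears with exponent 4: the algebraic multiplicity is 4.

rank(A - 5I) = 2, so the eigenspace has dimension 4 - 2 = 2: the geometric multiplicity is 2.

Since 2 < 4, A is not diagonalizable.

algebraic multiplicity 4, geometric multiplicity 2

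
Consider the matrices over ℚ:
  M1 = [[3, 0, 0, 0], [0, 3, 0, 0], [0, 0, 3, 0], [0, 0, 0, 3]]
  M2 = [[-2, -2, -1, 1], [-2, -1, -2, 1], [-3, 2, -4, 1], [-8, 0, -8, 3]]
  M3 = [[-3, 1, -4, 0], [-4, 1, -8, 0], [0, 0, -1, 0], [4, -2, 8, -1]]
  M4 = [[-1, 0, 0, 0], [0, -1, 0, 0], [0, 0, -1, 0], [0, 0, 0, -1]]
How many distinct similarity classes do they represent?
4 classes: {M1}, {M2}, {M3}, {M4}

Characteristic polynomials: χ_{M1} = (x - 3)^4, χ_{M2} = (x + 1)^4, χ_{M3} = (x + 1)^4, χ_{M4} = (x + 1)^4.

{M1}: invariant factors x - 3, x - 3, x - 3, x - 3.

{M2}: invariant factors (x + 1)^2, (x + 1)^2.

{M3}: invariant factors x + 1, x + 1, (x + 1)^2.

{M4}: invariant factors x + 1, x + 1, x + 1, x + 1.

Matrices are similar if and only if their invariant-factor lists agree; the partition into similarity classes is {M1}, {M2}, {M3}, {M4}.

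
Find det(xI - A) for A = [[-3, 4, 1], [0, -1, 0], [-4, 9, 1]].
χ_A(x) = (x + 1)^3

xI - A = [[x + 3, -4, -1], [0, x + 1, 0], [4, -9, x - 1]].

Expanding det(xI - A) along the first row:
det(xI - A) = + (x + 3)·det([[x + 1, 0], [-9, x - 1]]) - (-4)·det([[0, 0], [4, x - 1]]) + (-1)·det([[0, x + 1], [4, -9]]).

Evaluating gives χ_A(x) = x^3 + 3x^2 + 3x + 1 = (x + 1)^3.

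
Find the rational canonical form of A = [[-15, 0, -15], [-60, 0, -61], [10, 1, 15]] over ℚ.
R = [[0, 0, -15], [1, 0, 14], [0, 1, 0]]

The invariant factors of A (the non-unit diagonal entries of the Smith normal form of xI - A over ℚ[x]) are (x - 3)(x^2 + 3x - 5), each dividing the next. The characteristic polynomial is their product, (x - 3)(x^2 + 3x - 5).

The rational canonical form is the block-diagonal matrix of companion matrices C(f_i):
R = [[0, 0, -15], [1, 0, 14], [0, 1, 0]].

Note the characteristic polynomial does not split into linear factors over ℚ, so A has no Jordan form over ℚ; the rational canonical form exists over any field.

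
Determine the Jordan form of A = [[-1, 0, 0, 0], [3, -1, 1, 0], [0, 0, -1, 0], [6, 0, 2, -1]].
The characteristic polynomial is det(xI - A) = (x + 1)^4, so the eigenvalues are -1 (algebraic multiplicity 4).

For λ = -1: rank(A + I) = 1, rank((A + I)^2) = 0. The eigenspace has dimension 4 - 1 = 3, so there are 3 Jordan blocks; the rank sequence gives block sizes [2, 1, 1].

Assembling the blocks gives the Jordan form J above.

J = [[-1, 1, 0, 0], [0, -1, 0, 0], [0, 0, -1, 0], [0, 0, 0, -1]]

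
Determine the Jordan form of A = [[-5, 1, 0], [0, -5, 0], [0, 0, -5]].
J = [[-5, 1, 0], [0, -5, 0], [0, 0, -5]]

The characteristic polynomial is det(xI - A) = (x + 5)^3, so the eigenvalues are -5 (algebraic multiplicity 3).

For λ = -5: rank(A + 5I) = 1, rank((A + 5I)^2) = 0. The eigenspace has dimension 3 - 1 = 2, so there are 2 Jordan blocks; the rank sequence gives block sizes [2, 1].

Assembling the blocks gives the Jordan form J above.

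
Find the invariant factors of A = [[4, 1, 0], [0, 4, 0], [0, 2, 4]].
x - 4, (x - 4)^2

The Jordan structure of A has elementary divisors (x - 4)^2, (x - 4). Arranging the block sizes at each eigenvalue in decreasing order and taking row products gives the invariant factors.

Invariant factors (smallest first, each dividing the next): x - 4, (x - 4)^2.

Check: the last factor (x - 4)^2 is the minimal polynomial, and the product (x - 4)^3 is the characteristic polynomial.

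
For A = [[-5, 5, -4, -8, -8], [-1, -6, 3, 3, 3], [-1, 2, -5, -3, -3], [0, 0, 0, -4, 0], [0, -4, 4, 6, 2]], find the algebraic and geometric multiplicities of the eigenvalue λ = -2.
algebraic multiplicity 1, geometric multiplicity 1

The characteristic polynomial is (x + 2)(x + 4)^4, so the factor x + 2 appears with exponent 1: the algebraic multiplicity is 1.

rank(A + 2I) = 4, so the eigenspace has dimension 5 - 4 = 1: the geometric multiplicity is 1.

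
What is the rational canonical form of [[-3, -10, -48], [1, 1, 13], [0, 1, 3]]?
The invariant factors of A (the non-unit diagonal entries of the Smith normal form of xI - A over ℚ[x]) are (x + 2)(x^2 - 3x - 6), each dividing the next. The characteristic polynomial is their product, (x + 2)(x^2 - 3x - 6).

The rational canonical form is the block-diagonal matrix of companion matrices C(f_i):
R = [[0, 0, 12], [1, 0, 12], [0, 1, 1]].

Note the characteristic polynomial does not split into linear factors over ℚ, so A has no Jordan form over ℚ; the rational canonical form exists over any field.

R = [[0, 0, 12], [1, 0, 12], [0, 1, 1]]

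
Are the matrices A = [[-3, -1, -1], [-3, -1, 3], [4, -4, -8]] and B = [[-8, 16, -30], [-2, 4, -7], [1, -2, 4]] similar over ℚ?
No.

trace(A) = -12 but trace(B) = 0. The trace is a similarity invariant, so A and B are not similar.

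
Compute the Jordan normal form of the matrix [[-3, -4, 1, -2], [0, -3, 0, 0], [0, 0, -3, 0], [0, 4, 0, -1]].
J = [[-3, 1, 0, 0], [0, -3, 0, 0], [0, 0, -3, 0], [0, 0, 0, -1]]

The characteristic polynomial is det(xI - A) = (x + 1)(x + 3)^3, so the eigenvalues are -3 (algebraic multiplicity 3), -1 (algebraic multiplicity 1).

For λ = -3: rank(A + 3I) = 2, rank((A + 3I)^2) = 1. The eigenspace has dimension 4 - 2 = 2, so there are 2 Jordan blocks; the rank sequence gives block sizes [2, 1].

For λ = -1: algebraic multiplicity 1 gives one 1×1 block.

Assembling the blocks gives the Jordan form J above.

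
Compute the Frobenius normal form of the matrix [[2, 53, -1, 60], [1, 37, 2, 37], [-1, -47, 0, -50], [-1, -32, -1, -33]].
R = [[0, 0, 0, -36], [1, 0, 0, 36], [0, 1, 0, -21], [0, 0, 1, 6]]

The invariant factors of A (the non-unit diagonal entries of the Smith normal form of xI - A over ℚ[x]) are (x^2 - 3x + 6)^2, each dividing the next. The characteristic polynomial is their product, (x^2 - 3x + 6)^2.

The rational canonical form is the block-diagonal matrix of companion matrices C(f_i):
R = [[0, 0, 0, -36], [1, 0, 0, 36], [0, 1, 0, -21], [0, 0, 1, 6]].

Note the characteristic polynomial does not split into linear factors over ℚ, so A has no Jordan form over ℚ; the rational canonical form exists over any field.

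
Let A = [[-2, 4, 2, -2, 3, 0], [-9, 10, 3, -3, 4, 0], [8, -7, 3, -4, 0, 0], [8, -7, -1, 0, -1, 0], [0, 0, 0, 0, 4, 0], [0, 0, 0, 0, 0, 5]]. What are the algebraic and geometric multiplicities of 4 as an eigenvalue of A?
The characteristic polynomial is (x - 5)(x - 4)^4(x + 1), so the factor x - 4 appears with exponent 4: the algebraic multiplicity is 4.

rank(A - 4I) = 4, so the eigenspace has dimension 6 - 4 = 2: the geometric multiplicity is 2.

Since 2 < 4, A is not diagonalizable.

algebraic multiplicity 4, geometric multiplicity 2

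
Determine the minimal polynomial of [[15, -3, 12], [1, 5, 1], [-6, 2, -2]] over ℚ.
m_A(x) = (x - 6)^3

The characteristic polynomial factors as (x - 6)^3. The minimal polynomial is ∏(x - λ)^{k_λ} where k_λ is the size of the largest Jordan block at λ.

For λ = 6: rank(A - 6I) = 2, and the largest Jordan block has size 3 (the smallest k with rank((A - 6I)^k) = rank((A - 6I)^(k+1))).

So m_A(x) = (x - 6)^3.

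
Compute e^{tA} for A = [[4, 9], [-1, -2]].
e^{tA} = [[(3*t + 1)*e^{t}, 9*t*e^{t}], [-t*e^{t}, (1 - 3*t)*e^{t}]]

A has Jordan form J = [[1, 1], [0, 1]] with A = PJP^{-1}, so e^{tA} = P e^{tJ} P^{-1}.

For a Jordan block J_k(λ), e^{tJ_k(λ)} = e^{λt} · (I + tN + t^2 N^2/2! + ... + t^{k-1} N^{k-1}/(k-1)!) where N is the nilpotent superdiagonal part.

Assembling the blocks and conjugating back gives the entries of e^{tA} as shown above.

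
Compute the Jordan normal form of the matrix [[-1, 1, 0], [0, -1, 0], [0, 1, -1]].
J = [[-1, 1, 0], [0, -1, 0], [0, 0, -1]]

The characteristic polynomial is det(xI - A) = (x + 1)^3, so the eigenvalues are -1 (algebraic multiplicity 3).

For λ = -1: rank(A + I) = 1, rank((A + I)^2) = 0. The eigenspace has dimension 3 - 1 = 2, so there are 2 Jordan blocks; the rank sequence gives block sizes [2, 1].

Assembling the blocks gives the Jordan form J above.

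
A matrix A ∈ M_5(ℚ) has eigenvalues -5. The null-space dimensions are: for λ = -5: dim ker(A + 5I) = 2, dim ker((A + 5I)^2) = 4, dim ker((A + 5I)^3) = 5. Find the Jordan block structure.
λ = -5: successive nullity increments [2, 2, 1] count blocks of size ≥ k; block sizes are [3, 2].

Jordan blocks: (-5, 3), (-5, 2)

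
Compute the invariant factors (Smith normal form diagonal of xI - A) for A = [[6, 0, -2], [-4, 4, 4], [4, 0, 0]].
x - 4, (x - 4)(x - 2)

The Jordan structure of A has elementary divisors (x - 2), (x - 4), (x - 4). Arranging the block sizes at each eigenvalue in decreasing order and taking row products gives the invariant factors.

Invariant factors (smallest first, each dividing the next): x - 4, (x - 4)(x - 2).

Check: the last factor (x - 4)(x - 2) is the minimal polynomial, and the product (x - 4)^2(x - 2) is the characteristic polynomial.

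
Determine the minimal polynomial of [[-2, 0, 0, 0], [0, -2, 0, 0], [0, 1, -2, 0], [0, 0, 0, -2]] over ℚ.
m_A(x) = (x + 2)^2

The characteristic polynomial factors as (x + 2)^4. The minimal polynomial is ∏(x - λ)^{k_λ} where k_λ is the size of the largest Jordan block at λ.

For λ = -2: rank(A + 2I) = 1, and the largest Jordan block has size 2 (the smallest k with rank((A + 2I)^k) = rank((A + 2I)^(k+1))).

So m_A(x) = (x + 2)^2.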